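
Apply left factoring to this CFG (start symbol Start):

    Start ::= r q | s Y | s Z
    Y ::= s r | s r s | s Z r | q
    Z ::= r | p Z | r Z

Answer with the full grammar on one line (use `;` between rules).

Start ::= r q | s Start1; Y ::= q | s Y1; Z ::= p Z | r Z1; Start1 ::= Y | Z; Y1 ::= Z r | r Y11; Z1 ::= ε | Z; Y11 ::= ε | s

Start has alternatives sharing prefix 's': factor to Start → s Start1 with Start1 → Y | Z.
Y has alternatives sharing prefix 's': factor to Y → s Y1 with Y1 → r | r s | Z r.
Z has alternatives sharing prefix 'r': factor to Z → r Z1 with Z1 → ε | Z.
Y1 has alternatives sharing prefix 'r': factor to Y1 → r Y11 with Y11 → ε | s.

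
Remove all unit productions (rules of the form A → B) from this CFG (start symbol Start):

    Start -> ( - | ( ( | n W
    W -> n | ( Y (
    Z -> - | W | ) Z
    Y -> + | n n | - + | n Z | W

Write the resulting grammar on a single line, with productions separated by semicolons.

Unit pairs: Y ⇒* {W}; Z ⇒* {W}.
Replace each nonterminal's rules with the union of the non-unit rules of every nonterminal it unit-derives.

Start -> ( - | ( ( | n W; W -> n | ( Y (; Z -> - | ) Z | n | ( Y (; Y -> n | ( Y ( | + | n n | - + | n Z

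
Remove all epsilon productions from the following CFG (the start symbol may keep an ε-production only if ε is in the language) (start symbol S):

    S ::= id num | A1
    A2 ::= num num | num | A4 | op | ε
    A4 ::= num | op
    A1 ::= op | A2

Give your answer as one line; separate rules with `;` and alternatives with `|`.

S ::= id num | A1 | ε; A2 ::= num num | num | A4 | op; A4 ::= num | op; A1 ::= op | A2

Nullable nonterminals: {A1, A2, S}.
ε ∈ L(G) since S is nullable, so keep S → ε.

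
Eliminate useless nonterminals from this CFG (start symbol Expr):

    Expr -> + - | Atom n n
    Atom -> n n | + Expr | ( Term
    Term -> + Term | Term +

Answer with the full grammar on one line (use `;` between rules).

Expr -> + - | Atom n n; Atom -> n n | + Expr

Generating nonterminals: {Atom, Expr}.
Reachable from Expr after that: {Atom, Expr}.
Removed useless symbols: {Term} and every production mentioning them.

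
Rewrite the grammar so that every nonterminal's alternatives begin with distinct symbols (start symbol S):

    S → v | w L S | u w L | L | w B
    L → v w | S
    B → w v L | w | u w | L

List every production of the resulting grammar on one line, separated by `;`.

S has alternatives sharing prefix 'w': factor to S → w S' with S' → L S | B.
B has alternatives sharing prefix 'w': factor to B → w B' with B' → v L | ε.

S → v | u w L | L | w S'; L → v w | S; B → u w | L | w B'; S' → L S | B; B' → v L | epsilon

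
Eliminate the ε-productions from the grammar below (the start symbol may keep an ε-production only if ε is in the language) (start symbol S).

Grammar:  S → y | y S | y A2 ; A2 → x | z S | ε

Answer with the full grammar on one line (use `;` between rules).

S → y | y S | y A2; A2 → x | z S

Nullable nonterminals: {A2}.
ε ∉ L(G), so no ε-production is kept.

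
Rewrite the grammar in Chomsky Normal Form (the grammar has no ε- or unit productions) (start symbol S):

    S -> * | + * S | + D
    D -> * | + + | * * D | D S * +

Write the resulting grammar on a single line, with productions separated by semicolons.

S -> * | X1 Y1 | X1 D; D -> * | X1 X1 | X2 Y2 | D Y3; X1 -> +; X2 -> *; Y1 -> X2 S; Y2 -> X2 D; Y3 -> S Y4; Y4 -> X2 X1

Introduce a nonterminal for each terminal appearing in a rule of length ≥ 2: X1 → +, X2 → *.
Binarize each right-hand side of length ≥ 3 by chaining fresh nonterminals (Y1, Y2, …): affected rules were S → X1 X2 S; D → X2 X2 D; D → D S X2 X1.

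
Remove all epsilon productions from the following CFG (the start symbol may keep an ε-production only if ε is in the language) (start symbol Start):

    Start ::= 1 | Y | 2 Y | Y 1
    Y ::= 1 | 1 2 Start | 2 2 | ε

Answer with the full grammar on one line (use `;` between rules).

Start ::= 1 | Y | 2 Y | 2 | Y 1 | ε; Y ::= 1 | 1 2 Start | 1 2 | 2 2

Nullable nonterminals: {Start, Y}.
ε ∈ L(G) since Start is nullable, so keep Start → ε.
Add the nullable-subset variants: Start → 2 Y gives 2 Y | 2. Y → 1 2 Start gives 1 2 Start | 1 2.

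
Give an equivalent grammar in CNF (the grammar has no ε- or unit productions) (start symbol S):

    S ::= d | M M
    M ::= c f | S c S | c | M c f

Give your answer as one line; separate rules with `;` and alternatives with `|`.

S ::= d | M M; M ::= X1 X2 | S Y1 | c | M Y2; X1 ::= c; X2 ::= f; Y1 ::= X1 S; Y2 ::= X1 X2

Introduce a nonterminal for each terminal appearing in a rule of length ≥ 2: X1 → c, X2 → f.
Binarize each right-hand side of length ≥ 3 by chaining fresh nonterminals (Y1, Y2, …): affected rules were M → S X1 S; M → M X1 X2.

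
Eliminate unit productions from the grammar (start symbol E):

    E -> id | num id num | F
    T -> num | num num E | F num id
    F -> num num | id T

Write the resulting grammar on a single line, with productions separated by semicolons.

E -> id | num id num | num num | id T; T -> num | num num E | F num id; F -> num num | id T

Unit pairs: E ⇒* {F}.
For every A with A ⇒* B via unit rules, add B's non-unit alternatives to A; then delete every rule of the form X → Y.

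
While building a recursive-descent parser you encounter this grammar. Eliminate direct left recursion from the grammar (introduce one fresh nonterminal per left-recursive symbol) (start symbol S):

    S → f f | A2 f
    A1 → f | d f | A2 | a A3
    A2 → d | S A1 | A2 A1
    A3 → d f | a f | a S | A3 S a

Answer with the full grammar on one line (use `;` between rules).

S → f f | A2 f; A1 → f | d f | A2 | a A3; A2 → d A2' | S A1 A2'; A3 → d f A3' | a f A3' | a S A3'; A2' → A1 A2' | ε; A3' → S a A3' | ε

Left recursion appears on A2, A3.
For A2: α = {A1}, β = {d, S A1}. Rewrite as A2 → β A2' and A2' → α A2' | ε.
For A3: α = {S a}, β = {d f, a f, a S}. Rewrite as A3 → β A3' and A3' → α A3' | ε.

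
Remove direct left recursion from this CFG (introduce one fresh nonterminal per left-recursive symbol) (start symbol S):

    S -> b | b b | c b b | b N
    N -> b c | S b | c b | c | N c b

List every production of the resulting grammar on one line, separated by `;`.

S -> b | b b | c b b | b N; N -> b c N' | S b N' | c b N' | c N'; N' -> c b N' | ε

Left recursion appears on N.
For N: α = {c b}, β = {b c, S b, c b, c}. Rewrite as N → β N' and N' → α N' | ε.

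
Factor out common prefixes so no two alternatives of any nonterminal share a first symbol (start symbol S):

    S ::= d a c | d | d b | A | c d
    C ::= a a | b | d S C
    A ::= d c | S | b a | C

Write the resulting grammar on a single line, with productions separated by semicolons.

S has alternatives sharing prefix 'd': factor to S → d S' with S' → a c | ε | b.

S ::= A | c d | d S'; C ::= a a | b | d S C; A ::= d c | S | b a | C; S' ::= a c | ε | b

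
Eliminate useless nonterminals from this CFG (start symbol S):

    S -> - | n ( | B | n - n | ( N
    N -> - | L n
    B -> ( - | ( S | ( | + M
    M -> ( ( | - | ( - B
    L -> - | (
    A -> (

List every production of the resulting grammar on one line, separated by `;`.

Generating nonterminals: {A, B, L, M, N, S}.
Reachable from S after that: {B, L, M, N, S}.
Removed useless symbols: {A} and every production mentioning them.

S -> - | n ( | B | n - n | ( N; N -> - | L n; B -> ( - | ( S | ( | + M; M -> ( ( | - | ( - B; L -> - | (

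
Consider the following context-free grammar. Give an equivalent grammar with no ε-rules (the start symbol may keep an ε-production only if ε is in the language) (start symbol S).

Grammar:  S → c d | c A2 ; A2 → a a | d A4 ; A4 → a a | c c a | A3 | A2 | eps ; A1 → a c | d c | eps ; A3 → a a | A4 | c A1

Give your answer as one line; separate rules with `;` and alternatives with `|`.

S → c d | c A2; A2 → a a | d A4 | d; A4 → a a | c c a | A3 | A2; A1 → a c | d c; A3 → a a | A4 | c A1 | c

Nullable nonterminals: {A1, A3, A4}.
ε ∉ L(G), so no ε-production is kept.
For each production, add variants omitting each subset of nullable occurrences: A2 → d A4 gives d A4 | d. A3 → c A1 gives c A1 | c.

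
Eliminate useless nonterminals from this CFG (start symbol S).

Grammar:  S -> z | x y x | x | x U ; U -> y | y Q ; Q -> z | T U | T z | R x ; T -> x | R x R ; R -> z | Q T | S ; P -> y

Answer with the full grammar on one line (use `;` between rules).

Generating nonterminals: {P, Q, R, S, T, U}.
Reachable from S after that: {Q, R, S, T, U}.
Removed useless symbols: {P} and every production mentioning them.

S -> z | x y x | x | x U; U -> y | y Q; Q -> z | T U | T z | R x; T -> x | R x R; R -> z | Q T | S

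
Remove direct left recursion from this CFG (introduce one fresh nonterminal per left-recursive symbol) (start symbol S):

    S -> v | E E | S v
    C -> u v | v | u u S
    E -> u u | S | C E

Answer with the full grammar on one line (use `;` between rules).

S is directly left-recursive.
For S: α = {v}, β = {v, E E}. Rewrite as S → β S' and S' → α S' | ε.

S -> v S' | E E S'; C -> u v | v | u u S; E -> u u | S | C E; S' -> v S' | epsilon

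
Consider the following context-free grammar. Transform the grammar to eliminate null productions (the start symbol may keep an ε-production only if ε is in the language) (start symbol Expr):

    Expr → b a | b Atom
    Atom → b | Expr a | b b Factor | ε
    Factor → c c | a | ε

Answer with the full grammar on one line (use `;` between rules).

The nullable symbols are {Atom, Factor}.
ε ∉ L(G), so no ε-production is kept.
Add the nullable-subset variants: Expr → b Atom gives b Atom | b. Atom → b b Factor gives b b Factor | b b.

Expr → b a | b Atom | b; Atom → b | Expr a | b b Factor | b b; Factor → c c | a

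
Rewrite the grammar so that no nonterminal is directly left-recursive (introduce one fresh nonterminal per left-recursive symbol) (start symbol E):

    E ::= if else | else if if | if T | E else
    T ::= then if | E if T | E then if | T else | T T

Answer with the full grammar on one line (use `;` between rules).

Left recursion appears on E, T.
For E: α = {else}, β = {if else, else if if, if T}. Rewrite as E → β E' and E' → α E' | ε.
For T: α = {else, T}, β = {then if, E if T, E then if}. Rewrite as T → β T' and T' → α T' | ε.

E ::= if else E' | else if if E' | if T E'; T ::= then if T' | E if T T' | E then if T'; E' ::= else E' | epsilon; T' ::= else T' | T T' | epsilon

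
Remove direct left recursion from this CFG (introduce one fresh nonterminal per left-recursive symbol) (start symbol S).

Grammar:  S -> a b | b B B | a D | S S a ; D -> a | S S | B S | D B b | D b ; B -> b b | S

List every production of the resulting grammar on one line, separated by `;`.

S -> a b S' | b B B S' | a D S'; D -> a D' | S S D' | B S D'; B -> b b | S; S' -> S a S' | ε; D' -> B b D' | b D' | ε

Left recursion appears on S, D.
For S: α = {S a}, β = {a b, b B B, a D}. Rewrite as S → β S' and S' → α S' | ε.
For D: α = {B b, b}, β = {a, S S, B S}. Rewrite as D → β D' and D' → α D' | ε.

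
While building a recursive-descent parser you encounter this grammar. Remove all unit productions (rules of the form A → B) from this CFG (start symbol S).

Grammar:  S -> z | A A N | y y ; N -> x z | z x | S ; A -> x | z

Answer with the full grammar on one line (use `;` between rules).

Unit pairs: N ⇒* {S}.
Replace each nonterminal's rules with the union of the non-unit rules of every nonterminal it unit-derives.

S -> z | A A N | y y; N -> z | A A N | y y | x z | z x; A -> x | z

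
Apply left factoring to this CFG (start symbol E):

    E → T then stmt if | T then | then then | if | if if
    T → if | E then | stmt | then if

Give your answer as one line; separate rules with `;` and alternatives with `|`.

E → then then | T then E' | if E''; T → if | E then | stmt | then if; E' → stmt if | epsilon; E'' → epsilon | if

E has alternatives sharing prefix 'T then': factor to E → T then E' with E' → stmt if | ε.
E has alternatives sharing prefix 'if': factor to E → if E'' with E'' → ε | if.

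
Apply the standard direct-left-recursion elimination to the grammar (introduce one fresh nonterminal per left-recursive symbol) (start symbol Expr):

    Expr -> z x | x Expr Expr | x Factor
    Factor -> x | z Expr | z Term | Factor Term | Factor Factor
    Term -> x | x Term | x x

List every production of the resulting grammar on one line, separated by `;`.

Left recursion appears on Factor.
For Factor: α = {Term, Factor}, β = {x, z Expr, z Term}. Rewrite as Factor → β Factor1 and Factor1 → α Factor1 | ε.

Expr -> z x | x Expr Expr | x Factor; Factor -> x Factor1 | z Expr Factor1 | z Term Factor1; Term -> x | x Term | x x; Factor1 -> Term Factor1 | Factor Factor1 | ε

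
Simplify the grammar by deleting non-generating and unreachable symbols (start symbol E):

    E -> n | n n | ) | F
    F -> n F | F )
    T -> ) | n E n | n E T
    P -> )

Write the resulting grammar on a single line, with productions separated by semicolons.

Generating nonterminals: {E, P, T}.
Reachable from E after that: {E}.
Removed useless symbols: {F, P, T} and every production mentioning them.

E -> n | n n | )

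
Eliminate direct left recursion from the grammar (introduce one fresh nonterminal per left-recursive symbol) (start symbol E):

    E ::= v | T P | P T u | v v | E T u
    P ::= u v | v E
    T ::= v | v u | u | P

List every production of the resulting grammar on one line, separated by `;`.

Left recursion appears on E.
For E: α = {T u}, β = {v, T P, P T u, v v}. Rewrite as E → β E' and E' → α E' | ε.

E ::= v E' | T P E' | P T u E' | v v E'; P ::= u v | v E; T ::= v | v u | u | P; E' ::= T u E' | ε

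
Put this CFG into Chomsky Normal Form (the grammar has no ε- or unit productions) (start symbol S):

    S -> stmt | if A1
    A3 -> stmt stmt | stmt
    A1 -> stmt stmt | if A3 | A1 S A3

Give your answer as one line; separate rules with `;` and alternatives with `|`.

Introduce a nonterminal for each terminal appearing in a rule of length ≥ 2: X1 → if, X2 → stmt.
Binarize each right-hand side of length ≥ 3 by chaining fresh nonterminals (Y1, Y2, …): affected rules were A1 → A1 S A3.

S -> stmt | X1 A1; A3 -> X2 X2 | stmt; A1 -> X2 X2 | X1 A3 | A1 Y1; X1 -> if; X2 -> stmt; Y1 -> S A3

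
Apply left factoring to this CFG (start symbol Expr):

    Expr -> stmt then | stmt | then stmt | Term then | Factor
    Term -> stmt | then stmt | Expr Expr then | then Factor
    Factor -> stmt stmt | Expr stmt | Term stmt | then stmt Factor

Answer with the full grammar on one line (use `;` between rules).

Expr -> then stmt | Term then | Factor | stmt Expr1; Term -> stmt | Expr Expr then | then Term1; Factor -> stmt stmt | Expr stmt | Term stmt | then stmt Factor; Expr1 -> then | ε; Term1 -> stmt | Factor

Expr has alternatives sharing prefix 'stmt': factor to Expr → stmt Expr1 with Expr1 → then | ε.
Term has alternatives sharing prefix 'then': factor to Term → then Term1 with Term1 → stmt | Factor.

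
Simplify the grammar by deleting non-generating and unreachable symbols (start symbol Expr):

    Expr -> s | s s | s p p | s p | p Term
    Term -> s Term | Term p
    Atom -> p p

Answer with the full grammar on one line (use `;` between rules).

Generating nonterminals: {Atom, Expr}.
Reachable from Expr after that: {Expr}.
Removed useless symbols: {Atom, Term} and every production mentioning them.

Expr -> s | s s | s p p | s p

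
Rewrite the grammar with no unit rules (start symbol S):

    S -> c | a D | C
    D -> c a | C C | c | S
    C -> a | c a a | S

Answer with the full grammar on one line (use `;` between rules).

S -> a | c a a | c | a D; D -> c | a D | a | c a a | c a | C C; C -> a | c a a | c | a D

Unit pairs: C ⇒* {S}; D ⇒* {C, S}; S ⇒* {C}.
Replace each nonterminal's rules with the union of the non-unit rules of every nonterminal it unit-derives.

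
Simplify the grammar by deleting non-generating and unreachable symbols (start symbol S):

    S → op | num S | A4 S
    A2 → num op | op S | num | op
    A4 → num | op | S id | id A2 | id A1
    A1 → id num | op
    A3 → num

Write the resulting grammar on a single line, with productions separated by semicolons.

Generating nonterminals: {A1, A2, A3, A4, S}.
Reachable from S after that: {A1, A2, A4, S}.
Removed useless symbols: {A3} and every production mentioning them.

S → op | num S | A4 S; A2 → num op | op S | num | op; A4 → num | op | S id | id A2 | id A1; A1 → id num | op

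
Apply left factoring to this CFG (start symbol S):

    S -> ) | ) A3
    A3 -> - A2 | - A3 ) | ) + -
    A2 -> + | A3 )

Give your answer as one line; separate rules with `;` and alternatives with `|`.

S has alternatives sharing prefix ')': factor to S → ) S' with S' → ε | A3.
A3 has alternatives sharing prefix '-': factor to A3 → - A3' with A3' → A2 | A3 ).

S -> ) S'; A3 -> ) + - | - A3'; A2 -> + | A3 ); S' -> eps | A3; A3' -> A2 | A3 )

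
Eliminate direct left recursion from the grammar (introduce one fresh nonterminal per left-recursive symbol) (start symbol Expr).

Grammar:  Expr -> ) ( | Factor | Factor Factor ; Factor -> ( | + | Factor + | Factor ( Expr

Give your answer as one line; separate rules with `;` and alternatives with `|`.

Directly left-recursive nonterminal: Factor.
For Factor: α = {+, ( Expr}, β = {(, +}. Rewrite as Factor → β Factor1 and Factor1 → α Factor1 | ε.

Expr -> ) ( | Factor | Factor Factor; Factor -> ( Factor1 | + Factor1; Factor1 -> + Factor1 | ( Expr Factor1 | ε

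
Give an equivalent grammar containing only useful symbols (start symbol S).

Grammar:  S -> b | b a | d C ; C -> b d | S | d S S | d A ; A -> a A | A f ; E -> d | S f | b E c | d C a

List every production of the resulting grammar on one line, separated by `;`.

Generating nonterminals: {C, E, S}.
Reachable from S after that: {C, S}.
Removed useless symbols: {A, E} and every production mentioning them.

S -> b | b a | d C; C -> b d | S | d S S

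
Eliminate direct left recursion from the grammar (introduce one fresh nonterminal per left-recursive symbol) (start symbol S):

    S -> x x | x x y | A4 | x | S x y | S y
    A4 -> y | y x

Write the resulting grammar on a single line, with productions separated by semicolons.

S -> x x S' | x x y S' | A4 S' | x S'; A4 -> y | y x; S' -> x y S' | y S' | ε

S is directly left-recursive.
For S: α = {x y, y}, β = {x x, x x y, A4, x}. Rewrite as S → β S' and S' → α S' | ε.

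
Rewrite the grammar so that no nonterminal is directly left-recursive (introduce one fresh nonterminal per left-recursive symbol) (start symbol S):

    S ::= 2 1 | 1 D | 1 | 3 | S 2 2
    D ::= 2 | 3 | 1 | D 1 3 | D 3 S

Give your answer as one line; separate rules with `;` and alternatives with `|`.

S ::= 2 1 S' | 1 D S' | 1 S' | 3 S'; D ::= 2 D' | 3 D' | 1 D'; S' ::= 2 2 S' | ε; D' ::= 1 3 D' | 3 S D' | ε

Left recursion appears on S, D.
For S: α = {2 2}, β = {2 1, 1 D, 1, 3}. Rewrite as S → β S' and S' → α S' | ε.
For D: α = {1 3, 3 S}, β = {2, 3, 1}. Rewrite as D → β D' and D' → α D' | ε.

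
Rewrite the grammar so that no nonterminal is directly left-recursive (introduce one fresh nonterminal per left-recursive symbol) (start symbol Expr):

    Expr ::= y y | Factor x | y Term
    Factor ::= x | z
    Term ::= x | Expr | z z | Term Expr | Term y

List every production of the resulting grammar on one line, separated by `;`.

Directly left-recursive nonterminal: Term.
For Term: α = {Expr, y}, β = {x, Expr, z z}. Rewrite as Term → β Term1 and Term1 → α Term1 | ε.

Expr ::= y y | Factor x | y Term; Factor ::= x | z; Term ::= x Term1 | Expr Term1 | z z Term1; Term1 ::= Expr Term1 | y Term1 | ε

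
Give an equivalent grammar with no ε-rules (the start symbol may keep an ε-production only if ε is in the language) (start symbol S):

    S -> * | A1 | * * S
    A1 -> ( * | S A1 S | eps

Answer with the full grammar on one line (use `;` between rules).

S -> * | A1 | * * S | * * | ε; A1 -> ( * | S A1 S | S A1 | S S | S | A1 S

Nullable set = {A1, S}.
ε ∈ L(G) since S is nullable, so keep S → ε.
Expand every rule over subsets of its nullable positions: S → * * S gives * * S | * *. A1 → S A1 S gives S A1 S | S A1 | S S | S | A1 S.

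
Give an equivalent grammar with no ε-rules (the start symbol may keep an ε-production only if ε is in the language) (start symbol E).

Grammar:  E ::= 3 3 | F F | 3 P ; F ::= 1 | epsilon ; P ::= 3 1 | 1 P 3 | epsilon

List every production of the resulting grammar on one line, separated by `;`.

E ::= 3 3 | F F | F | 3 P | 3 | ε; F ::= 1; P ::= 3 1 | 1 P 3 | 1 3

Nullable nonterminals: {E, F, P}.
ε ∈ L(G) since E is nullable, so keep E → ε.
Add the nullable-subset variants: E → F F gives F F | F. E → 3 P gives 3 P | 3. P → 1 P 3 gives 1 P 3 | 1 3.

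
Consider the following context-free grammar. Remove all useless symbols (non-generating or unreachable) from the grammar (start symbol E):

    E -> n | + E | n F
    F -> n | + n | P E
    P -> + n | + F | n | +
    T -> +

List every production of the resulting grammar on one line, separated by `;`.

Generating nonterminals: {E, F, P, T}.
Reachable from E after that: {E, F, P}.
Removed useless symbols: {T} and every production mentioning them.

E -> n | + E | n F; F -> n | + n | P E; P -> + n | + F | n | +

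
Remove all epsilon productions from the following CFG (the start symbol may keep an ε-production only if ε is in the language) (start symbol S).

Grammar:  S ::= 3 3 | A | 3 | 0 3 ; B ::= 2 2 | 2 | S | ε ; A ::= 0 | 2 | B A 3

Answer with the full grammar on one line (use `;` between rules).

Nullable set = {B}.
ε ∉ L(G), so no ε-production is kept.
Add the nullable-subset variants: A → B A 3 gives B A 3 | A 3.

S ::= 3 3 | A | 3 | 0 3; B ::= 2 2 | 2 | S; A ::= 0 | 2 | B A 3 | A 3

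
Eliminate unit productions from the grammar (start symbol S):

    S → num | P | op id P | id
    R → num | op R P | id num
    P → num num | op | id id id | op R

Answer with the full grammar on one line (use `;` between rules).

Unit pairs: S ⇒* {P}.
For each unit pair (A, B), copy every non-unit production of B to A, then drop all unit productions.

S → num | op id P | id | num num | op | id id id | op R; R → num | op R P | id num; P → num num | op | id id id | op R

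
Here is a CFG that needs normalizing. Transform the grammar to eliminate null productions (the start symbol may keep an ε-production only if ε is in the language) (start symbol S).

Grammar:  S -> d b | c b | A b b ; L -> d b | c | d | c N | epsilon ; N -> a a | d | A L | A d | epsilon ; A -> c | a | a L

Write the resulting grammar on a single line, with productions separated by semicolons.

Nullable nonterminals: {L, N}.
ε ∉ L(G), so no ε-production is kept.
For each production, add variants omitting each subset of nullable occurrences: N → A L gives A L | A.

S -> d b | c b | A b b; L -> d b | c | d | c N; N -> a a | d | A L | A | A d; A -> c | a | a L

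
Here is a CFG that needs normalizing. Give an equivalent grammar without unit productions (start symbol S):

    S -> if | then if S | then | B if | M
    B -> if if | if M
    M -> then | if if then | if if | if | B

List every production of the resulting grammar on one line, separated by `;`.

Unit pairs: M ⇒* {B}; S ⇒* {B, M}.
For each unit pair (A, B), copy every non-unit production of B to A, then drop all unit productions.

S -> if if | if M | if | then if S | then | B if | if if then; B -> if if | if M; M -> if if | if M | then | if if then | if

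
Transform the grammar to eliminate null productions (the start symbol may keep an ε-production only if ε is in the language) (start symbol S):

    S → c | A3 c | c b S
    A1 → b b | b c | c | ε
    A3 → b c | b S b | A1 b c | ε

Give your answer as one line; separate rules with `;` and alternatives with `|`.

Nullable set = {A1, A3}.
ε ∉ L(G), so no ε-production is kept.

S → c | A3 c | c b S; A1 → b b | b c | c; A3 → b c | b S b | A1 b c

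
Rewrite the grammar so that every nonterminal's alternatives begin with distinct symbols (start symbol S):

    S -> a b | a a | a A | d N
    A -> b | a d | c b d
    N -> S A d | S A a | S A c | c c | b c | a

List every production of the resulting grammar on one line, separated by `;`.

S has alternatives sharing prefix 'a': factor to S → a S' with S' → b | a | A.
N has alternatives sharing prefix 'S A': factor to N → S A N' with N' → d | a | c.

S -> d N | a S'; A -> b | a d | c b d; N -> c c | b c | a | S A N'; S' -> b | a | A; N' -> d | a | c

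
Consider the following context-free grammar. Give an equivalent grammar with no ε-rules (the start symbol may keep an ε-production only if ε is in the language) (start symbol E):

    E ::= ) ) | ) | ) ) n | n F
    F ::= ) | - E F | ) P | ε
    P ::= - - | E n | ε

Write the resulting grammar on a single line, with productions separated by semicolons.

E ::= ) ) | ) | ) ) n | n F | n; F ::= ) | - E F | - E | ) P; P ::= - - | E n

Nullable nonterminals: {F, P}.
ε ∉ L(G), so no ε-production is kept.
Expand every rule over subsets of its nullable positions: E → n F gives n F | n. F → - E F gives - E F | - E.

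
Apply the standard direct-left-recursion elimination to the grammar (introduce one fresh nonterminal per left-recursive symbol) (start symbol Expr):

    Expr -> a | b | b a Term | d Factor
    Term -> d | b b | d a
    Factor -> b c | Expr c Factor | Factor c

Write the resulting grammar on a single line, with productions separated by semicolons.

Directly left-recursive nonterminal: Factor.
For Factor: α = {c}, β = {b c, Expr c Factor}. Rewrite as Factor → β Factor1 and Factor1 → α Factor1 | ε.

Expr -> a | b | b a Term | d Factor; Term -> d | b b | d a; Factor -> b c Factor1 | Expr c Factor Factor1; Factor1 -> c Factor1 | eps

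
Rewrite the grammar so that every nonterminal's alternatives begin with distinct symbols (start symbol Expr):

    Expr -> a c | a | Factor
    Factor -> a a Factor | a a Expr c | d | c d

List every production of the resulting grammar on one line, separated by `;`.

Expr -> Factor | a Expr1; Factor -> d | c d | a a Factor1; Expr1 -> c | eps; Factor1 -> Factor | Expr c

Expr has alternatives sharing prefix 'a': factor to Expr → a Expr1 with Expr1 → c | ε.
Factor has alternatives sharing prefix 'a a': factor to Factor → a a Factor1 with Factor1 → Factor | Expr c.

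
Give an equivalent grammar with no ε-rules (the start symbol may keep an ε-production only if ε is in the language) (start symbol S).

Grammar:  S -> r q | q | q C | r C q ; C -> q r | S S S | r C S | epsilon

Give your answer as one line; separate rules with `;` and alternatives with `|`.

S -> r q | q | q C | r C q; C -> q r | S S S | r C S | r S

Nullable set = {C}.
ε ∉ L(G), so no ε-production is kept.
For each production, add variants omitting each subset of nullable occurrences: C → r C S gives r C S | r S.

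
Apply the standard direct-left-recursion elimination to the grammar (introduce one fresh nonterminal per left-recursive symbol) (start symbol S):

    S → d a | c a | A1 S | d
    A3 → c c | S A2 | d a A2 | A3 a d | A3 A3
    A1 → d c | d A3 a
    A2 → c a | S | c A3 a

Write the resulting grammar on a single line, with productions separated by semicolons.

Directly left-recursive nonterminal: A3.
For A3: α = {a d, A3}, β = {c c, S A2, d a A2}. Rewrite as A3 → β A3' and A3' → α A3' | ε.

S → d a | c a | A1 S | d; A3 → c c A3' | S A2 A3' | d a A2 A3'; A1 → d c | d A3 a; A2 → c a | S | c A3 a; A3' → a d A3' | A3 A3' | ε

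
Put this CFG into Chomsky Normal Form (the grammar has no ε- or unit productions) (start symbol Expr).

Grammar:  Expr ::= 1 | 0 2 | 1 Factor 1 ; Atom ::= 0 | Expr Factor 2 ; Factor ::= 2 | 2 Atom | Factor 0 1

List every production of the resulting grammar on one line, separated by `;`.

Introduce a nonterminal for each terminal appearing in a rule of length ≥ 2: X1 → 0, X2 → 2, X3 → 1.
Binarize each right-hand side of length ≥ 3 by chaining fresh nonterminals (Y1, Y2, …): affected rules were Expr → X3 Factor X3; Atom → Expr Factor X2; Factor → Factor X1 X3.

Expr ::= 1 | X1 X2 | X3 Y1; Atom ::= 0 | Expr Y2; Factor ::= 2 | X2 Atom | Factor Y3; X1 ::= 0; X2 ::= 2; X3 ::= 1; Y1 ::= Factor X3; Y2 ::= Factor X2; Y3 ::= X1 X3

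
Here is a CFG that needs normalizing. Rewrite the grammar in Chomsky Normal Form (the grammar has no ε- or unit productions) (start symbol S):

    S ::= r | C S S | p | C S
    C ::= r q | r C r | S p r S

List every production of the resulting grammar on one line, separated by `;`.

S ::= r | C Y1 | p | C S; C ::= X1 X2 | X1 Y2 | S Y3; X1 ::= r; X2 ::= q; X3 ::= p; Y1 ::= S S; Y2 ::= C X1; Y3 ::= X3 Y4; Y4 ::= X1 S

Introduce a nonterminal for each terminal appearing in a rule of length ≥ 2: X1 → r, X2 → q, X3 → p.
Binarize each right-hand side of length ≥ 3 by chaining fresh nonterminals (Y1, Y2, …): affected rules were S → C S S; C → X1 C X1; C → S X3 X1 S.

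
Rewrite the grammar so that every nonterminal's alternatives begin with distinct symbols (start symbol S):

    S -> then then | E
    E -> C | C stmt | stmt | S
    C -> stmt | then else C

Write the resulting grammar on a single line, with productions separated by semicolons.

E has alternatives sharing prefix 'C': factor to E → C E' with E' → ε | stmt.

S -> then then | E; E -> stmt | S | C E'; C -> stmt | then else C; E' -> eps | stmt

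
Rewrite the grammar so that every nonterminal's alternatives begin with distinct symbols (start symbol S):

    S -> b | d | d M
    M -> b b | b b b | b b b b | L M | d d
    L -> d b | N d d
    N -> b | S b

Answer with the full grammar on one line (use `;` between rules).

S -> b | d S'; M -> L M | d d | b b M'; L -> d b | N d d; N -> b | S b; S' -> ε | M; M' -> ε | b M''; M'' -> ε | b

S has alternatives sharing prefix 'd': factor to S → d S' with S' → ε | M.
M has alternatives sharing prefix 'b b': factor to M → b b M' with M' → ε | b | b b.
M' has alternatives sharing prefix 'b': factor to M' → b M'' with M'' → ε | b.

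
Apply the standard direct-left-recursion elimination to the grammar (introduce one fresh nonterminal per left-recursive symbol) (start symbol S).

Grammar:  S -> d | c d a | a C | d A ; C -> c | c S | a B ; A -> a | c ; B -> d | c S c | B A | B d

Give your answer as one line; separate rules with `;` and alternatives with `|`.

B is directly left-recursive.
For B: α = {A, d}, β = {d, c S c}. Rewrite as B → β B' and B' → α B' | ε.

S -> d | c d a | a C | d A; C -> c | c S | a B; A -> a | c; B -> d B' | c S c B'; B' -> A B' | d B' | ε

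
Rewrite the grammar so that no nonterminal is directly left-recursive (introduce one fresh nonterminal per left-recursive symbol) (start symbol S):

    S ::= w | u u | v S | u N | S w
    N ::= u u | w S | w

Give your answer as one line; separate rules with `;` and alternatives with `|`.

S ::= w S' | u u S' | v S S' | u N S'; N ::= u u | w S | w; S' ::= w S' | ε

Left recursion appears on S.
For S: α = {w}, β = {w, u u, v S, u N}. Rewrite as S → β S' and S' → α S' | ε.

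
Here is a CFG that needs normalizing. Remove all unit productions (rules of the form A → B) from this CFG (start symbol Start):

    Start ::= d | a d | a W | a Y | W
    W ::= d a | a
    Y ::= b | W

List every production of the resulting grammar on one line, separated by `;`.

Start ::= d | a d | a W | a Y | d a | a; W ::= d a | a; Y ::= d a | a | b

Unit pairs: Start ⇒* {W}; Y ⇒* {W}.
For every A with A ⇒* B via unit rules, add B's non-unit alternatives to A; then delete every rule of the form X → Y.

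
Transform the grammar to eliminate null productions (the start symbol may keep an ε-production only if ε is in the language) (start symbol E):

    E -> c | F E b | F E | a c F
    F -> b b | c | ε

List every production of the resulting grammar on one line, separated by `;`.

E -> c | F E b | E b | F E | a c F | a c; F -> b b | c

Nullable nonterminals: {F}.
ε ∉ L(G), so no ε-production is kept.
Expand every rule over subsets of its nullable positions: E → F E b gives F E b | E b. E → a c F gives a c F | a c.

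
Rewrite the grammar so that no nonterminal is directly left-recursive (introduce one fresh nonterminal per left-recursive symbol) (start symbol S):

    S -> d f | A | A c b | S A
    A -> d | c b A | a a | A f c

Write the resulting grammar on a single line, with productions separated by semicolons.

S -> d f S' | A S' | A c b S'; A -> d A' | c b A A' | a a A'; S' -> A S' | eps; A' -> f c A' | eps

Directly left-recursive nonterminals: S, A.
For S: α = {A}, β = {d f, A, A c b}. Rewrite as S → β S' and S' → α S' | ε.
For A: α = {f c}, β = {d, c b A, a a}. Rewrite as A → β A' and A' → α A' | ε.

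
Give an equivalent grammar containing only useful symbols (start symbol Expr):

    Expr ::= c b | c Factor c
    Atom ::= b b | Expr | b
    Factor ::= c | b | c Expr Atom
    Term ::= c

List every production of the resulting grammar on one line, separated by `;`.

Generating nonterminals: {Atom, Expr, Factor, Term}.
Reachable from Expr after that: {Atom, Expr, Factor}.
Removed useless symbols: {Term} and every production mentioning them.

Expr ::= c b | c Factor c; Atom ::= b b | Expr | b; Factor ::= c | b | c Expr Atom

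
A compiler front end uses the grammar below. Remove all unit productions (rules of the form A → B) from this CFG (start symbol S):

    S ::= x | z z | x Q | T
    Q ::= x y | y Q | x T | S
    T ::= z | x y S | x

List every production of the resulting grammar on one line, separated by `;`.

S ::= x | z z | x Q | z | x y S; Q ::= x | z z | x Q | x y | y Q | x T | z | x y S; T ::= z | x y S | x

Unit pairs: Q ⇒* {S, T}; S ⇒* {T}.
For every A with A ⇒* B via unit rules, add B's non-unit alternatives to A; then delete every rule of the form X → Y.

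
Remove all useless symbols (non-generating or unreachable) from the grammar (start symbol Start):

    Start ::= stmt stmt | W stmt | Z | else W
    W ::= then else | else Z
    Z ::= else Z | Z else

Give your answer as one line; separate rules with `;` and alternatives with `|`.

Generating nonterminals: {Start, W}.
Reachable from Start after that: {Start, W}.
Removed useless symbols: {Z} and every production mentioning them.

Start ::= stmt stmt | W stmt | else W; W ::= then else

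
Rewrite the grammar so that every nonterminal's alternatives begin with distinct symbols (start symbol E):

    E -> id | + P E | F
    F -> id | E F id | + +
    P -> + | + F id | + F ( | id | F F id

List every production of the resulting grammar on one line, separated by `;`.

E -> id | + P E | F; F -> id | E F id | + +; P -> id | F F id | + P'; P' -> eps | F P''; P'' -> id | (

P has alternatives sharing prefix '+': factor to P → + P' with P' → ε | F id | F (.
P' has alternatives sharing prefix 'F': factor to P' → F P'' with P'' → id | (.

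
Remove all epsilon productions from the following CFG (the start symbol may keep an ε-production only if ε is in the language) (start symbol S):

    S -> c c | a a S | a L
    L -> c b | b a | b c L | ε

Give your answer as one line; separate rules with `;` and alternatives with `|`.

Nullable nonterminals: {L}.
ε ∉ L(G), so no ε-production is kept.
Add the nullable-subset variants: S → a L gives a L | a. L → b c L gives b c L | b c.

S -> c c | a a S | a L | a; L -> c b | b a | b c L | b c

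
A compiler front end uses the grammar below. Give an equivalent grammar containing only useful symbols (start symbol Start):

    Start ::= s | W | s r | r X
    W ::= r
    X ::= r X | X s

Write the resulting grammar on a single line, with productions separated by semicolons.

Start ::= s | W | s r; W ::= r

Generating nonterminals: {Start, W}.
Reachable from Start after that: {Start, W}.
Removed useless symbols: {X} and every production mentioning them.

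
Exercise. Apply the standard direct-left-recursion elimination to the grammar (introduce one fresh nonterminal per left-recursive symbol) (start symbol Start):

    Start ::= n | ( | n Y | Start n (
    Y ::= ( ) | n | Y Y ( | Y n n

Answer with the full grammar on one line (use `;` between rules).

Directly left-recursive nonterminals: Start, Y.
For Start: α = {n (}, β = {n, (, n Y}. Rewrite as Start → β Start1 and Start1 → α Start1 | ε.
For Y: α = {Y (, n n}, β = {( ), n}. Rewrite as Y → β Y1 and Y1 → α Y1 | ε.

Start ::= n Start1 | ( Start1 | n Y Start1; Y ::= ( ) Y1 | n Y1; Start1 ::= n ( Start1 | ε; Y1 ::= Y ( Y1 | n n Y1 | ε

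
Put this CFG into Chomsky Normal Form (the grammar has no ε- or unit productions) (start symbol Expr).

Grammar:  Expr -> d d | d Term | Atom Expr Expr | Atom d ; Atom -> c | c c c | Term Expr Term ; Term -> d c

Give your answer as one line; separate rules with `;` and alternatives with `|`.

Expr -> X1 X1 | X1 Term | Atom Y1 | Atom X1; Atom -> c | X2 Y2 | Term Y3; Term -> X1 X2; X1 -> d; X2 -> c; Y1 -> Expr Expr; Y2 -> X2 X2; Y3 -> Expr Term

Introduce a nonterminal for each terminal appearing in a rule of length ≥ 2: X1 → d, X2 → c.
Binarize each right-hand side of length ≥ 3 by chaining fresh nonterminals (Y1, Y2, …): affected rules were Expr → Atom Expr Expr; Atom → X2 X2 X2; Atom → Term Expr Term.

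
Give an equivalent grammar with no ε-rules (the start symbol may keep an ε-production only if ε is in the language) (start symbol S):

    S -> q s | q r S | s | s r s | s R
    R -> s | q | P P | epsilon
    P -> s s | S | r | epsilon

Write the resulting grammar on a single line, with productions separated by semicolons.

S -> q s | q r S | s | s r s | s R; R -> s | q | P P | P; P -> s s | S | r

Nullable nonterminals: {P, R}.
ε ∉ L(G), so no ε-production is kept.
Expand every rule over subsets of its nullable positions: R → P P gives P P | P.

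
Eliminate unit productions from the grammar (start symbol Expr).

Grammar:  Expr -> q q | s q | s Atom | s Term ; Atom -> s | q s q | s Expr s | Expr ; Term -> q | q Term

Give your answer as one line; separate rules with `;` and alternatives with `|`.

Expr -> q q | s q | s Atom | s Term; Atom -> s | q s q | s Expr s | q q | s q | s Atom | s Term; Term -> q | q Term

Unit pairs: Atom ⇒* {Expr}.
Replace each nonterminal's rules with the union of the non-unit rules of every nonterminal it unit-derives.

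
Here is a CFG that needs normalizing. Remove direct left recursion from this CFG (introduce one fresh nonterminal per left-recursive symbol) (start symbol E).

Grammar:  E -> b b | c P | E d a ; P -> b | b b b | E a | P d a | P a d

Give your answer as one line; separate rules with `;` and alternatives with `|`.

Left recursion appears on E, P.
For E: α = {d a}, β = {b b, c P}. Rewrite as E → β E' and E' → α E' | ε.
For P: α = {d a, a d}, β = {b, b b b, E a}. Rewrite as P → β P' and P' → α P' | ε.

E -> b b E' | c P E'; P -> b P' | b b b P' | E a P'; E' -> d a E' | ε; P' -> d a P' | a d P' | ε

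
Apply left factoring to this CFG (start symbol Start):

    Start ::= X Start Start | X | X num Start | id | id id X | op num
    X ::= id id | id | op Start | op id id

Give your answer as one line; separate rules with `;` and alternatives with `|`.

Start ::= op num | X Start1 | id Start2; X ::= id X1 | op X2; Start1 ::= Start Start | ε | num Start; Start2 ::= ε | id X; X1 ::= id | ε; X2 ::= Start | id id

Start has alternatives sharing prefix 'X': factor to Start → X Start1 with Start1 → Start Start | ε | num Start.
Start has alternatives sharing prefix 'id': factor to Start → id Start2 with Start2 → ε | id X.
X has alternatives sharing prefix 'id': factor to X → id X1 with X1 → id | ε.
X has alternatives sharing prefix 'op': factor to X → op X2 with X2 → Start | id id.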